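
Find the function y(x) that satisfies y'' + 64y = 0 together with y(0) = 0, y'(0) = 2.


Characteristic roots of r² + 64 = 0 are ±8i, so y = C₁cos(8x) + C₂sin(8x).
Apply y(0) = 0: C₁ = 0. Differentiate and apply y'(0) = 2: 8·C₂ = 2, so C₂ = 1/4.
Particular solution: y = (1/4)sin(8x).


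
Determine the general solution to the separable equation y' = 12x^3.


Integrate both sides with respect to x: y = ∫ 12x^3 dx = 3x^4 + C.


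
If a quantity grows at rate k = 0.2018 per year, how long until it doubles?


Exponential growth: P(t) = P₀ e^(0.2018t). Set P(t)/P₀ = 2: e^(0.2018t) = 2.
Solve: t = ln(2)/0.2018 ≈ 3.43 years.


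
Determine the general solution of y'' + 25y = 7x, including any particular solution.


Homogeneous: r² + 25 = 0 ⇒ r = ±5i, y_h = C₁cos(5x) + C₂sin(5x).
Polynomial forcing; try y_p = Ax + B. Then y_p'' + 25 y_p = 25(Ax + B) = 7x, so B = 0 and A = 7/25.
General solution: y = C₁cos(5x) + C₂sin(5x) + (7/25)x.


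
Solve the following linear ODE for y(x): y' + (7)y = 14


P(x) = 7, Q(x) = 14; integrating factor μ = e^(7x).
(μ y)' = 14e^(7x) ⇒ μ y = 2e^(7x) + C.
Divide by μ: y = 2 + Ce^(-7x).


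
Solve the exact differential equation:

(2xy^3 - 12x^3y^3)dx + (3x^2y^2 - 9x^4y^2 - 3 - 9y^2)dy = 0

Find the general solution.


Check exactness: ∂M/∂y = 6xy^2 - 36x^3y^2 and ∂N/∂x = 6xy^2 - 36x^3y^2; equal, so the equation is exact.
Integrate M with respect to x (treating y as constant): ∫M dx = x^2y^3 - 3x^4y^3 + h(y).
Differentiate w.r.t. y and set equal to N: the x-dependent terms already match, leaving h'(y) = -3 - 9y^2. Integrate: h(y) = -3y - 3y^3.
So F(x,y) = x^2y^3 - 3x^4y^3 - 3y - 3y^3.
General solution: x^2y^3 - 3x^4y^3 - 3y - 3y^3 = C.


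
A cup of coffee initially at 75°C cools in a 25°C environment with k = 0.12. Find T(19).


Newton's law: dT/dt = -k(T - T_a) has solution T(t) = T_a + (T₀ - T_a)e^(-kt).
Plug in T_a = 25, T₀ = 75, k = 0.12, t = 19: T(19) = 25 + (50)e^(-2.28) ≈ 30.1°C.


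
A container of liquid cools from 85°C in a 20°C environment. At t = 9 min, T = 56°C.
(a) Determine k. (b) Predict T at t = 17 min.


Newton's law: T(t) = T_a + (T₀ - T_a)e^(-kt).
(a) Use T(9) = 56: (56 - 20)/(85 - 20) = e^(-k·9), so k = -ln(0.554)/9 ≈ 0.0657.
(b) Apply k to t = 17: T(17) = 20 + (65)e^(-1.116) ≈ 41.3°C.


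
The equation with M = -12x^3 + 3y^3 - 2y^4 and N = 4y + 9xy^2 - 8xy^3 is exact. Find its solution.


Check exactness: ∂M/∂y = 9y^2 - 8y^3 and ∂N/∂x = 9y^2 - 8y^3; equal, so the equation is exact.
Integrate M with respect to x (treating y as constant): ∫M dx = -3x^4 + 3xy^3 - 2xy^4 + h(y).
Differentiate w.r.t. y and set equal to N: the x-dependent terms already match, leaving h'(y) = 4y. Integrate: h(y) = 2y^2.
So F(x,y) = 2y^2 - 3x^4 + 3xy^3 - 2xy^4.
General solution: 2y^2 - 3x^4 + 3xy^3 - 2xy^4 = C.


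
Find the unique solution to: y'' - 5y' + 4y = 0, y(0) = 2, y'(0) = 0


Characteristic roots of r² - 5r + 4 = 0 are 4, 1.
General solution y = c₁ e^(4x) + c₂ e^(x).
Apply y(0) = 2: c₁ + c₂ = 2. Apply y'(0) = 0: 4 c₁ + 1 c₂ = 0.
Solve: c₁ = -2/3, c₂ = 8/3.
Particular solution: y = -(2/3)e^(4x) + (8/3)e^(x).


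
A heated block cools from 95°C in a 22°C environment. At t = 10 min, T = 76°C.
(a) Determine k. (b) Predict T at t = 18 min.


Newton's law: T(t) = T_a + (T₀ - T_a)e^(-kt).
(a) Use T(10) = 76: (76 - 22)/(95 - 22) = e^(-k·10), so k = -ln(0.740)/10 ≈ 0.0301.
(b) Apply k to t = 18: T(18) = 22 + (73)e^(-0.543) ≈ 64.4°C.


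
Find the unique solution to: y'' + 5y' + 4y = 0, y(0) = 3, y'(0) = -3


Characteristic roots of r² + 5r + 4 = 0 are -4, -1.
General solution y = c₁ e^(-4x) + c₂ e^(-x).
Apply y(0) = 3: c₁ + c₂ = 3. Apply y'(0) = -3: -4 c₁ - 1 c₂ = -3.
Solve: c₁ = 0, c₂ = 3.
Particular solution: y = 0e^(-4x) + 3e^(-x).


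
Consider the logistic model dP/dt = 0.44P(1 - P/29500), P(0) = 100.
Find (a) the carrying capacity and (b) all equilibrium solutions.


Logistic ODE dP/dt = 0.44P(1 - P/29500) has equilibria where dP/dt = 0, i.e. P = 0 or P = 29500.
The coefficient (1 - P/K) = 0 when P = K, identifying K = 29500 as the carrying capacity.
(a) K = 29500; (b) equilibria P = 0 and P = 29500.


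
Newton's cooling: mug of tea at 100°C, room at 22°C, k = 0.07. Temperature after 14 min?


Newton's law: dT/dt = -k(T - T_a) has solution T(t) = T_a + (T₀ - T_a)e^(-kt).
Plug in T_a = 22, T₀ = 100, k = 0.07, t = 14: T(14) = 22 + (78)e^(-0.98) ≈ 51.3°C.


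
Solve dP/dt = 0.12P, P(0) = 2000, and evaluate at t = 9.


The ODE dP/dt = 0.12P has solution P(t) = P(0)e^(0.12t).
Substitute P(0) = 2000 and t = 9: P(9) = 2000 e^(1.08) ≈ 5889.


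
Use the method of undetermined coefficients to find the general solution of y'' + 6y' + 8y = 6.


Characteristic roots of r² + 6r + 8 = 0 are -2, -4.
y_h = C₁e^(-2x) + C₂e^(-4x).
Constant forcing; try y_p = A. Then 8A = 6 ⇒ A = 3/4.
General solution: y = C₁e^(-2x) + C₂e^(-4x) + 3/4.


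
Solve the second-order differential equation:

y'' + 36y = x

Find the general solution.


Homogeneous: r² + 36 = 0 ⇒ r = ±6i, y_h = C₁cos(6x) + C₂sin(6x).
Polynomial forcing; try y_p = Ax + B. Then y_p'' + 36 y_p = 36(Ax + B) = x, so B = 0 and A = 1/36.
General solution: y = C₁cos(6x) + C₂sin(6x) + (1/36)x.


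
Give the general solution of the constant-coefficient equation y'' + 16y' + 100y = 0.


Characteristic equation: r² + 16r + 100 = 0.
Discriminant is negative; roots r = -8 ± 6i (complex conjugate pair).
General solution uses e^(α x)(C₁ cos(β x) + C₂ sin(β x)): y = e^(-8x)(C₁cos(6x) + C₂sin(6x)).


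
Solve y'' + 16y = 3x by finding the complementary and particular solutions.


Homogeneous: r² + 16 = 0 ⇒ r = ±4i, y_h = C₁cos(4x) + C₂sin(4x).
Polynomial forcing; try y_p = Ax + B. Then y_p'' + 16 y_p = 16(Ax + B) = 3x, so B = 0 and A = 3/16.
General solution: y = C₁cos(4x) + C₂sin(4x) + (3/16)x.


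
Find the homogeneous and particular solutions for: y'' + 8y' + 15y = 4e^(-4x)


Characteristic roots of r² + 8r + 15 = 0 are -5, -3.
y_h = C₁e^(-5x) + C₂e^(-3x).
Forcing exponent -4 is not a characteristic root; try y_p = Ae^(-4x).
Substitute: A·(16 + (8)·-4 + (15)) = A·-1 = 4, so A = -4.
General solution: y = C₁e^(-5x) + C₂e^(-3x) - 4e^(-4x).


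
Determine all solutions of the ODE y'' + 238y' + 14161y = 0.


Characteristic equation: r² + 238r + 14161 = 0, i.e. (r + 119)² = 0.
Repeated root r = -119; include an x factor for the second linearly independent solution.
General solution: y = (C₁ + C₂x)e^(-119x).


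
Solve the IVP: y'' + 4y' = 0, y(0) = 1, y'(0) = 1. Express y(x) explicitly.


Characteristic roots of r² + 4r = 0 are 0, -4.
General solution y = c₁ + c₂ e^(-4x).
Apply y(0) = 1: c₁ + c₂ = 1. Apply y'(0) = 1: 0 c₁ - 4 c₂ = 1.
Solve: c₁ = 5/4, c₂ = -1/4.
Particular solution: y = 5/4 - (1/4)e^(-4x).


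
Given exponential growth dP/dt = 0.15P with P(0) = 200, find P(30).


The ODE dP/dt = 0.15P has solution P(t) = P(0)e^(0.15t).
Substitute P(0) = 200 and t = 30: P(30) = 200 e^(4.50) ≈ 18003.


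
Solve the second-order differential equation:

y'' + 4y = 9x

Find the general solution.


Homogeneous: r² + 4 = 0 ⇒ r = ±2i, y_h = C₁cos(2x) + C₂sin(2x).
Polynomial forcing; try y_p = Ax + B. Then y_p'' + 4 y_p = 4(Ax + B) = 9x, so B = 0 and A = 9/4.
General solution: y = C₁cos(2x) + C₂sin(2x) + (9/4)x.


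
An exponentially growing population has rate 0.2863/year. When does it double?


Exponential growth: P(t) = P₀ e^(0.2863t). Set P(t)/P₀ = 2: e^(0.2863t) = 2.
Solve: t = ln(2)/0.2863 ≈ 2.42 years.


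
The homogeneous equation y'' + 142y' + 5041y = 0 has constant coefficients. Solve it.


Characteristic equation: r² + 142r + 5041 = 0, i.e. (r + 71)² = 0.
Repeated root r = -71; include an x factor for the second linearly independent solution.
General solution: y = (C₁ + C₂x)e^(-71x).


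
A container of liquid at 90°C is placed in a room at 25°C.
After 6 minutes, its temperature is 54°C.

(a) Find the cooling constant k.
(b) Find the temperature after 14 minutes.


Newton's law: T(t) = T_a + (T₀ - T_a)e^(-kt).
(a) Use T(6) = 54: (54 - 25)/(90 - 25) = e^(-k·6), so k = -ln(0.446)/6 ≈ 0.1345.
(b) Apply k to t = 14: T(14) = 25 + (65)e^(-1.883) ≈ 34.9°C.


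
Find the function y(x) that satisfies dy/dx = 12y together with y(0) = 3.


General solution of y' = 12y is y = Ce^(12x).
Apply y(0) = 3: C = 3.
Particular solution: y = 3e^(12x).


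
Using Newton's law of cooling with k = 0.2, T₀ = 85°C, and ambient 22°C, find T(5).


Newton's law: dT/dt = -k(T - T_a) has solution T(t) = T_a + (T₀ - T_a)e^(-kt).
Plug in T_a = 22, T₀ = 85, k = 0.2, t = 5: T(5) = 22 + (63)e^(-1.00) ≈ 45.2°C.


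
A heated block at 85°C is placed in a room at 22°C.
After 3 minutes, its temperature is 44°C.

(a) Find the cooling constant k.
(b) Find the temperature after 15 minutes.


Newton's law: T(t) = T_a + (T₀ - T_a)e^(-kt).
(a) Use T(3) = 44: (44 - 22)/(85 - 22) = e^(-k·3), so k = -ln(0.349)/3 ≈ 0.3507.
(b) Apply k to t = 15: T(15) = 22 + (63)e^(-5.260) ≈ 22.3°C.


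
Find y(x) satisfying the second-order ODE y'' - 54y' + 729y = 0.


Characteristic equation: r² - 54r + 729 = 0, i.e. (r - 27)² = 0.
Repeated root r = 27; include an x factor for the second linearly independent solution.
General solution: y = (C₁ + C₂x)e^(27x).


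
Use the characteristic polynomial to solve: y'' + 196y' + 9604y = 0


Characteristic equation: r² + 196r + 9604 = 0, i.e. (r + 98)² = 0.
Repeated root r = -98; include an x factor for the second linearly independent solution.
General solution: y = (C₁ + C₂x)e^(-98x).


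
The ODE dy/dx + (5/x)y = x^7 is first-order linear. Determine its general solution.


P(x) = 5/x ⇒ μ = x^5.
(x^5 y)' = x^5·x^7 = x^12.
Integrate: x^5 y = x^13/(13) + C.
Solve for y: y = (1/13)x^8 + C/x^5.


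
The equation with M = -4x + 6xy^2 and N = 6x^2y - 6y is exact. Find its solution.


Check exactness: ∂M/∂y = 12xy and ∂N/∂x = 12xy; equal, so the equation is exact.
Integrate M with respect to x (treating y as constant): ∫M dx = -2x^2 + 3x^2y^2 + h(y).
Differentiate w.r.t. y and set equal to N: the x-dependent terms already match, leaving h'(y) = -6y. Integrate: h(y) = -3y^2.
So F(x,y) = -2x^2 + 3x^2y^2 - 3y^2.
General solution: -2x^2 + 3x^2y^2 - 3y^2 = C.


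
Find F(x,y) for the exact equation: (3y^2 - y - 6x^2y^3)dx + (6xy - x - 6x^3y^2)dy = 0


Check exactness: ∂M/∂y = 6y - 1 - 18x^2y^2 and ∂N/∂x = 6y - 1 - 18x^2y^2; equal, so the equation is exact.
Integrate M with respect to x (treating y as constant): ∫M dx = 3xy^2 - xy - 2x^3y^3 + h(y).
Differentiate w.r.t. y and set equal to N: all terms match, so h'(y) = 0 and h is a constant absorbed into C.
General solution: 3xy^2 - xy - 2x^3y^3 = C.


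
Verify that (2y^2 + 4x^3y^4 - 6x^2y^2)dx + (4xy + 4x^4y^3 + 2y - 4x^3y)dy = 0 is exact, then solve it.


Check exactness: ∂M/∂y = 4y + 16x^3y^3 - 12x^2y and ∂N/∂x = 4y + 16x^3y^3 - 12x^2y; equal, so the equation is exact.
Integrate M with respect to x (treating y as constant): ∫M dx = 2xy^2 + x^4y^4 - 2x^3y^2 + h(y).
Differentiate w.r.t. y and set equal to N: the x-dependent terms already match, leaving h'(y) = 2y. Integrate: h(y) = y^2.
So F(x,y) = 2xy^2 + x^4y^4 + y^2 - 2x^3y^2.
General solution: 2xy^2 + x^4y^4 + y^2 - 2x^3y^2 = C.


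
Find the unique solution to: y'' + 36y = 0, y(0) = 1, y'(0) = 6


Characteristic roots of r² + 36 = 0 are ±6i, so y = C₁cos(6x) + C₂sin(6x).
Apply y(0) = 1: C₁ = 1. Differentiate and apply y'(0) = 6: 6·C₂ = 6, so C₂ = 1.
Particular solution: y = cos(6x) + sin(6x).


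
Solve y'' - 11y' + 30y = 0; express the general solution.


Characteristic equation: r² - 11r + 30 = 0.
Factor: (r - 5)(r - 6) = 0 ⇒ r = 5, 6 (distinct real).
General solution: y = C₁e^(5x) + C₂e^(6x).


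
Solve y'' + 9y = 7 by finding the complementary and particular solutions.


Homogeneous part: r² + 9 = 0 ⇒ r = ±3i, so y_h = C₁cos(3x) + C₂sin(3x).
Try constant y_p = A; plug in: 9A = 7 ⇒ A = 7/9.
General solution: y = C₁cos(3x) + C₂sin(3x) + 7/9.


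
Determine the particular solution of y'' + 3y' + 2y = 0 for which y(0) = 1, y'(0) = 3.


Characteristic roots of r² + 3r + 2 = 0 are -1, -2.
General solution y = c₁ e^(-x) + c₂ e^(-2x).
Apply y(0) = 1: c₁ + c₂ = 1. Apply y'(0) = 3: -1 c₁ - 2 c₂ = 3.
Solve: c₁ = 5, c₂ = -4.
Particular solution: y = 5e^(-x) - 4e^(-2x).


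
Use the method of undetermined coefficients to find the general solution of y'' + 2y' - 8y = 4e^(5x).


Characteristic roots of r² + 2r - 8 = 0 are -4, 2.
y_h = C₁e^(-4x) + C₂e^(2x).
Forcing exponent 5 is not a characteristic root; try y_p = Ae^(5x).
Substitute: A·(25 + (2)·5 + (-8)) = A·27 = 4, so A = 4/27.
General solution: y = C₁e^(-4x) + C₂e^(2x) + (4/27)e^(5x).


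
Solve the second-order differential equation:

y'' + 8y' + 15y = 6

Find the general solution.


Characteristic roots of r² + 8r + 15 = 0 are -5, -3.
y_h = C₁e^(-5x) + C₂e^(-3x).
Constant forcing; try y_p = A. Then 15A = 6 ⇒ A = 2/5.
General solution: y = C₁e^(-5x) + C₂e^(-3x) + 2/5.


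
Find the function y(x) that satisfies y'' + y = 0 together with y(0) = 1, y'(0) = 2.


Characteristic roots of r² + 1 = 0 are ±1i, so y = C₁cos(x) + C₂sin(x).
Apply y(0) = 1: C₁ = 1. Differentiate and apply y'(0) = 2: 1·C₂ = 2, so C₂ = 2.
Particular solution: y = cos(x) + 2sin(x).


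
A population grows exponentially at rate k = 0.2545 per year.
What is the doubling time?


Exponential growth: P(t) = P₀ e^(0.2545t). Set P(t)/P₀ = 2: e^(0.2545t) = 2.
Solve: t = ln(2)/0.2545 ≈ 2.72 years.


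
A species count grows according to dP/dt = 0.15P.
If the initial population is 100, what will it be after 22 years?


The ODE dP/dt = 0.15P has solution P(t) = P(0)e^(0.15t).
Substitute P(0) = 100 and t = 22: P(22) = 100 e^(3.30) ≈ 2711.


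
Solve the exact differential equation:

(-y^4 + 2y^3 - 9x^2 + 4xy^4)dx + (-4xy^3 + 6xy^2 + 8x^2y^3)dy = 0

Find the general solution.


Check exactness: ∂M/∂y = -4y^3 + 6y^2 + 16xy^3 and ∂N/∂x = -4y^3 + 6y^2 + 16xy^3; equal, so the equation is exact.
Integrate M with respect to x (treating y as constant): ∫M dx = -xy^4 + 2xy^3 - 3x^3 + 2x^2y^4 + h(y).
Differentiate w.r.t. y and set equal to N: all terms match, so h'(y) = 0 and h is a constant absorbed into C.
General solution: -xy^4 + 2xy^3 - 3x^3 + 2x^2y^4 = C.


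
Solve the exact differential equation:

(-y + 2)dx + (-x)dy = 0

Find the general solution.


Check exactness: ∂M/∂y = -1 and ∂N/∂x = -1; equal, so the equation is exact.
Integrate M with respect to x (treating y as constant): ∫M dx = -xy + 2x + h(y).
Differentiate w.r.t. y and set equal to N: all terms match, so h'(y) = 0 and h is a constant absorbed into C.
General solution: -xy + 2x = C.


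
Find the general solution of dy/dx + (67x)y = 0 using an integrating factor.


P(x) = 67x ⇒ μ = e^((67/2)x²).
Q(x) = 0 so μ y is constant: y = Ce^(-(67/2)x²).


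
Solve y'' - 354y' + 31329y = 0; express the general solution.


Characteristic equation: r² - 354r + 31329 = 0, i.e. (r - 177)² = 0.
Repeated root r = 177; include an x factor for the second linearly independent solution.
General solution: y = (C₁ + C₂x)e^(177x).


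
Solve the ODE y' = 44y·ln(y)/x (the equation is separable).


Separate: dy/[y ln(y)] = 44 dx/x.
Substitute u = ln(y): du/u = 44 dx/x.
Integrate: ln|ln(y)| = 44ln|x| + C₀, hence ln(y) = C·x^44.


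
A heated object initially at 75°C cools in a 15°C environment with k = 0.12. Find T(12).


Newton's law: dT/dt = -k(T - T_a) has solution T(t) = T_a + (T₀ - T_a)e^(-kt).
Plug in T_a = 15, T₀ = 75, k = 0.12, t = 12: T(12) = 15 + (60)e^(-1.44) ≈ 29.2°C.


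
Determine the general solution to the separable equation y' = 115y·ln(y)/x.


Separate: dy/[y ln(y)] = 115 dx/x.
Substitute u = ln(y): du/u = 115 dx/x.
Integrate: ln|ln(y)| = 115ln|x| + C₀, hence ln(y) = C·x^115.


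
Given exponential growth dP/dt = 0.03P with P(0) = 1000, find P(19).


The ODE dP/dt = 0.03P has solution P(t) = P(0)e^(0.03t).
Substitute P(0) = 1000 and t = 19: P(19) = 1000 e^(0.57) ≈ 1768.


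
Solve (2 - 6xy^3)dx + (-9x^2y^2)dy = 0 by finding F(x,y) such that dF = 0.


Check exactness: ∂M/∂y = -18xy^2 and ∂N/∂x = -18xy^2; equal, so the equation is exact.
Integrate M with respect to x (treating y as constant): ∫M dx = 2x - 3x^2y^3 + h(y).
Differentiate w.r.t. y and set equal to N: all terms match, so h'(y) = 0 and h is a constant absorbed into C.
General solution: 2x - 3x^2y^3 = C.


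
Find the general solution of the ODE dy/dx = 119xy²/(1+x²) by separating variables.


Separate: dy/y² = 119x/(1+x²) dx.
Integrate LHS: ∫ dy/y² = -1/y.
Integrate RHS via u = 1+x²: (119/2)ln(1+x²) + C.
Result: -1/y = (119/2)ln(1+x²) + C.


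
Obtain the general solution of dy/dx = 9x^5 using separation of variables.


Integrate both sides with respect to x: y = ∫ 9x^5 dx = (3/2)x^6 + C.


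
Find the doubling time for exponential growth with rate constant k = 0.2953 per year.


Exponential growth: P(t) = P₀ e^(0.2953t). Set P(t)/P₀ = 2: e^(0.2953t) = 2.
Solve: t = ln(2)/0.2953 ≈ 2.35 years.


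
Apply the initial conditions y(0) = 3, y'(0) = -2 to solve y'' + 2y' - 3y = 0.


Characteristic roots of r² + 2r - 3 = 0 are -3, 1.
General solution y = c₁ e^(-3x) + c₂ e^(x).
Apply y(0) = 3: c₁ + c₂ = 3. Apply y'(0) = -2: -3 c₁ + 1 c₂ = -2.
Solve: c₁ = 5/4, c₂ = 7/4.
Particular solution: y = (5/4)e^(-3x) + (7/4)e^(x).


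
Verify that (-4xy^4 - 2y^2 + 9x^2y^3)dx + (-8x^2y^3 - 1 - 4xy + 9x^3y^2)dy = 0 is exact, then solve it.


Check exactness: ∂M/∂y = -16xy^3 - 4y + 27x^2y^2 and ∂N/∂x = -16xy^3 - 4y + 27x^2y^2; equal, so the equation is exact.
Integrate M with respect to x (treating y as constant): ∫M dx = -2x^2y^4 - 2xy^2 + 3x^3y^3 + h(y).
Differentiate w.r.t. y and set equal to N: the x-dependent terms already match, leaving h'(y) = -1. Integrate: h(y) = -y.
So F(x,y) = -2x^2y^4 - y - 2xy^2 + 3x^3y^3.
General solution: -2x^2y^4 - y - 2xy^2 + 3x^3y^3 = C.


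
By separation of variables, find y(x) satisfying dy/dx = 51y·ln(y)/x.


Separate: dy/[y ln(y)] = 51 dx/x.
Substitute u = ln(y): du/u = 51 dx/x.
Integrate: ln|ln(y)| = 51ln|x| + C₀, hence ln(y) = C·x^51.


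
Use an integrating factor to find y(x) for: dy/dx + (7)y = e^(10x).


P(x) = 7 ⇒ μ = e^(7x).
(μ y)' = e^(17x) ⇒ μ y = e^(17x)/17 + C.
Divide by μ: y = (1/17)e^(10x) + Ce^(-7x).


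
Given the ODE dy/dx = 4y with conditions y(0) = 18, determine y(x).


General solution of y' = 4y is y = Ce^(4x).
Apply y(0) = 18: C = 18.
Particular solution: y = 18e^(4x).


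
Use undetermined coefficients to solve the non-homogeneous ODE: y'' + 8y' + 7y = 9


Characteristic roots of r² + 8r + 7 = 0 are -7, -1.
y_h = C₁e^(-7x) + C₂e^(-x).
Constant forcing; try y_p = A. Then 7A = 9 ⇒ A = 9/7.
General solution: y = C₁e^(-7x) + C₂e^(-x) + 9/7.


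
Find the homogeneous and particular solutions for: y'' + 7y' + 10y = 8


Characteristic roots of r² + 7r + 10 = 0 are -5, -2.
y_h = C₁e^(-5x) + C₂e^(-2x).
Constant forcing; try y_p = A. Then 10A = 8 ⇒ A = 4/5.
General solution: y = C₁e^(-5x) + C₂e^(-2x) + 4/5.


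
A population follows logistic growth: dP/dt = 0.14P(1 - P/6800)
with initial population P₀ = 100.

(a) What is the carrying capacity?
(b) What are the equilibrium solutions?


Logistic ODE dP/dt = 0.14P(1 - P/6800) has equilibria where dP/dt = 0, i.e. P = 0 or P = 6800.
The coefficient (1 - P/K) = 0 when P = K, identifying K = 6800 as the carrying capacity.
(a) K = 6800; (b) equilibria P = 0 and P = 6800.


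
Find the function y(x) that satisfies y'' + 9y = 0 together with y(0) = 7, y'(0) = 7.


Characteristic roots of r² + 9 = 0 are ±3i, so y = C₁cos(3x) + C₂sin(3x).
Apply y(0) = 7: C₁ = 7. Differentiate and apply y'(0) = 7: 3·C₂ = 7, so C₂ = 7/3.
Particular solution: y = 7cos(3x) + (7/3)sin(3x).


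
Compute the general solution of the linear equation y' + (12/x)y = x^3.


P(x) = 12/x ⇒ μ = x^12.
(x^12 y)' = x^15 ⇒ x^12 y = x^16/(16) + C.
Solve for y: y = (1/16)x^4 + C/x^12.


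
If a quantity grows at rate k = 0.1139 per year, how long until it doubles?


Exponential growth: P(t) = P₀ e^(0.1139t). Set P(t)/P₀ = 2: e^(0.1139t) = 2.
Solve: t = ln(2)/0.1139 ≈ 6.09 years.


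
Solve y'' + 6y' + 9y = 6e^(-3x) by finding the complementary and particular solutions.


Characteristic polynomial (r + 3)² = 0; repeated root r = -3.
y_h = (C₁ + C₂x)e^(-3x). Forcing matches the repeated root (resonance), so try y_p = Ax² e^(-3x).
Substitute and solve for A: 2A = 6, so A = 3.
General solution: y = (C₁ + C₂x + 3x²)e^(-3x).


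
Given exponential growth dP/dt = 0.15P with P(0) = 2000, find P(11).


The ODE dP/dt = 0.15P has solution P(t) = P(0)e^(0.15t).
Substitute P(0) = 2000 and t = 11: P(11) = 2000 e^(1.65) ≈ 10414.


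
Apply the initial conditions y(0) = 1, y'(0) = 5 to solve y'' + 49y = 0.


Characteristic roots of r² + 49 = 0 are ±7i, so y = C₁cos(7x) + C₂sin(7x).
Apply y(0) = 1: C₁ = 1. Differentiate and apply y'(0) = 5: 7·C₂ = 5, so C₂ = 5/7.
Particular solution: y = cos(7x) + (5/7)sin(7x).


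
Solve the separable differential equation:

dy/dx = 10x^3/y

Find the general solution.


Separate variables: y dy = 10x^3 dx.
Integrate both sides: y²/2 = (5/2)x^4 + C₀.
Multiply by 2: y² = 5x^4 + C.


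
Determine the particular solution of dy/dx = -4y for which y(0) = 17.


General solution of y' = -4y is y = Ce^(-4x).
Apply y(0) = 17: C = 17.
Particular solution: y = 17e^(-4x).


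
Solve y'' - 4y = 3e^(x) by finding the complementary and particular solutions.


Characteristic roots of r² - 4 = 0 are -2, 2.
y_h = C₁e^(-2x) + C₂e^(2x).
Forcing exponent 1 is not a characteristic root; try y_p = Ae^(x).
Substitute: A·(1 + (0)·1 + (-4)) = A·-3 = 3, so A = -1.
General solution: y = C₁e^(-2x) + C₂e^(2x) - e^(x).


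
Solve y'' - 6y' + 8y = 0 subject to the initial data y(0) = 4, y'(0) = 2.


Characteristic roots of r² - 6r + 8 = 0 are 2, 4.
General solution y = c₁ e^(2x) + c₂ e^(4x).
Apply y(0) = 4: c₁ + c₂ = 4. Apply y'(0) = 2: 2 c₁ + 4 c₂ = 2.
Solve: c₁ = 7, c₂ = -3.
Particular solution: y = 7e^(2x) - 3e^(4x).


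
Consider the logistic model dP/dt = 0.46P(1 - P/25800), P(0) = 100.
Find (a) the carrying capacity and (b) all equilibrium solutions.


Logistic ODE dP/dt = 0.46P(1 - P/25800) has equilibria where dP/dt = 0, i.e. P = 0 or P = 25800.
The coefficient (1 - P/K) = 0 when P = K, identifying K = 25800 as the carrying capacity.
(a) K = 25800; (b) equilibria P = 0 and P = 25800.


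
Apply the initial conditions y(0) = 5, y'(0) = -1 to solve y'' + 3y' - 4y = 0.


Characteristic roots of r² + 3r - 4 = 0 are 1, -4.
General solution y = c₁ e^(x) + c₂ e^(-4x).
Apply y(0) = 5: c₁ + c₂ = 5. Apply y'(0) = -1: 1 c₁ - 4 c₂ = -1.
Solve: c₁ = 19/5, c₂ = 6/5.
Particular solution: y = (19/5)e^(x) + (6/5)e^(-4x).


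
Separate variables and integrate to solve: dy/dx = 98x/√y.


Separate: √y dy = 98x dx.
Integrate: (2/3)y^(3/2) = 49x² + C.


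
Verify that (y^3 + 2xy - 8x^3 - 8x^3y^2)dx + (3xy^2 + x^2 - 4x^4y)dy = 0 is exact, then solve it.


Check exactness: ∂M/∂y = 3y^2 + 2x - 16x^3y and ∂N/∂x = 3y^2 + 2x - 16x^3y; equal, so the equation is exact.
Integrate M with respect to x (treating y as constant): ∫M dx = xy^3 + x^2y - 2x^4 - 2x^4y^2 + h(y).
Differentiate w.r.t. y and set equal to N: all terms match, so h'(y) = 0 and h is a constant absorbed into C.
General solution: xy^3 + x^2y - 2x^4 - 2x^4y^2 = C.


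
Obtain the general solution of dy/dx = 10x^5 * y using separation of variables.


Separate variables: dy/y = 10x^5 dx.
Integrate: ln|y| = (5/3)x^6 + C₀.
Exponentiate: y = Ce^((5/3)x^6).


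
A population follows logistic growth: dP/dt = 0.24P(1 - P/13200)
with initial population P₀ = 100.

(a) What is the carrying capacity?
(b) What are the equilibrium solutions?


Logistic ODE dP/dt = 0.24P(1 - P/13200) has equilibria where dP/dt = 0, i.e. P = 0 or P = 13200.
The coefficient (1 - P/K) = 0 when P = K, identifying K = 13200 as the carrying capacity.
(a) K = 13200; (b) equilibria P = 0 and P = 13200.


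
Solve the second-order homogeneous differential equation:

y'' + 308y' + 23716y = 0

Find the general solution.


Characteristic equation: r² + 308r + 23716 = 0, i.e. (r + 154)² = 0.
Repeated root r = -154; include an x factor for the second linearly independent solution.
General solution: y = (C₁ + C₂x)e^(-154x).


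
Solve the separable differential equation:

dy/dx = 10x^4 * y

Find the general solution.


Separate variables: dy/y = 10x^4 dx.
Integrate: ln|y| = 2x^5 + C₀.
Exponentiate: y = Ce^(2x^5).


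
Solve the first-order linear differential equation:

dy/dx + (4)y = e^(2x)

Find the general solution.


P(x) = 4 ⇒ μ = e^(4x).
(μ y)' = e^(6x) ⇒ μ y = e^(6x)/6 + C.
Divide by μ: y = (1/6)e^(2x) + Ce^(-4x).


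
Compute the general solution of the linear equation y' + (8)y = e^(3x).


P(x) = 8 ⇒ μ = e^(8x).
(μ y)' = e^(11x) ⇒ μ y = e^(11x)/11 + C.
Divide by μ: y = (1/11)e^(3x) + Ce^(-8x).


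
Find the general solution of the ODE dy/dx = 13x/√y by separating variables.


Separate: √y dy = 13x dx.
Integrate: (2/3)y^(3/2) = (13/2)x² + C.


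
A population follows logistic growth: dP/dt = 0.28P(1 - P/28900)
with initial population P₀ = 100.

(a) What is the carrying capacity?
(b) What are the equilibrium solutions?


Logistic ODE dP/dt = 0.28P(1 - P/28900) has equilibria where dP/dt = 0, i.e. P = 0 or P = 28900.
The coefficient (1 - P/K) = 0 when P = K, identifying K = 28900 as the carrying capacity.
(a) K = 28900; (b) equilibria P = 0 and P = 28900.


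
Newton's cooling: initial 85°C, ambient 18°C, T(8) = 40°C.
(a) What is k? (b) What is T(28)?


Newton's law: T(t) = T_a + (T₀ - T_a)e^(-kt).
(a) Use T(8) = 40: (40 - 18)/(85 - 18) = e^(-k·8), so k = -ln(0.328)/8 ≈ 0.1392.
(b) Apply k to t = 28: T(28) = 18 + (67)e^(-3.898) ≈ 19.4°C.


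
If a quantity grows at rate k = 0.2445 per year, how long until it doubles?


Exponential growth: P(t) = P₀ e^(0.2445t). Set P(t)/P₀ = 2: e^(0.2445t) = 2.
Solve: t = ln(2)/0.2445 ≈ 2.83 years.


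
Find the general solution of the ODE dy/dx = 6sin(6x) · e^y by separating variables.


Separate: e^(-y) dy = 6sin(6x) dx.
Integrate: -e^(-y) = -cos(6x) + C₀.
Rearrange: e^(-y) = cos(6x) + C.


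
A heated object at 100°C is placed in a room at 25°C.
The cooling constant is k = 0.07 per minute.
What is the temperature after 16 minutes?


Newton's law: dT/dt = -k(T - T_a) has solution T(t) = T_a + (T₀ - T_a)e^(-kt).
Plug in T_a = 25, T₀ = 100, k = 0.07, t = 16: T(16) = 25 + (75)e^(-1.12) ≈ 49.5°C.


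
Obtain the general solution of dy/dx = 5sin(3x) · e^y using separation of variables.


Separate: e^(-y) dy = 5sin(3x) dx.
Integrate: -e^(-y) = -(5/3)cos(3x) + C₀.
Rearrange: e^(-y) = (5/3)cos(3x) + C.


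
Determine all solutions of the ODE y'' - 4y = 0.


Characteristic equation: r² - 4 = 0.
Factor: (r - 2)(r + 2) = 0 ⇒ r = 2, -2 (distinct real).
General solution: y = C₁e^(2x) + C₂e^(-2x).


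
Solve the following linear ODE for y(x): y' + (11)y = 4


P(x) = 11, Q(x) = 4; integrating factor μ = e^(11x).
(μ y)' = 4e^(11x) ⇒ μ y = (4/11)e^(11x) + C.
Divide by μ: y = 4/11 + Ce^(-11x).


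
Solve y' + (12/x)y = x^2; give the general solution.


P(x) = 12/x ⇒ μ = x^12.
(x^12 y)' = x^14 ⇒ x^12 y = x^15/(15) + C.
Solve for y: y = (1/15)x^3 + C/x^12.


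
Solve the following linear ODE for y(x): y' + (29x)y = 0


P(x) = 29x ⇒ μ = e^((29/2)x²).
Q(x) = 0 so μ y is constant: y = Ce^(-(29/2)x²).


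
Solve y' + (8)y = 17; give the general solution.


P(x) = 8, Q(x) = 17; integrating factor μ = e^(8x).
(μ y)' = 17e^(8x) ⇒ μ y = (17/8)e^(8x) + C.
Divide by μ: y = 17/8 + Ce^(-8x).


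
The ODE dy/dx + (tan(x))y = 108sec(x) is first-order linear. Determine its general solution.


P(x) = tan(x) ⇒ μ = e^(∫tan(x)dx) = sec(x).
(sec(x) y)' = 108sec²(x) ⇒ sec(x) y = 108tan(x) + C.
Multiply by cos(x): y = 108sin(x) + C·cos(x).


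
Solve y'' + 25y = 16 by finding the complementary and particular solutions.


Homogeneous part: r² + 25 = 0 ⇒ r = ±5i, so y_h = C₁cos(5x) + C₂sin(5x).
Try constant y_p = A; plug in: 25A = 16 ⇒ A = 16/25.
General solution: y = C₁cos(5x) + C₂sin(5x) + 16/25.


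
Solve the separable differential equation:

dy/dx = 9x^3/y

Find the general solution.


Separate variables: y dy = 9x^3 dx.
Integrate both sides: y²/2 = (9/4)x^4 + C₀.
Multiply by 2: y² = (9/2)x^4 + C.


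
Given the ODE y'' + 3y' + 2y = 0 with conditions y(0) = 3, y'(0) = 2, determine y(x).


Characteristic roots of r² + 3r + 2 = 0 are -1, -2.
General solution y = c₁ e^(-x) + c₂ e^(-2x).
Apply y(0) = 3: c₁ + c₂ = 3. Apply y'(0) = 2: -1 c₁ - 2 c₂ = 2.
Solve: c₁ = 8, c₂ = -5.
Particular solution: y = 8e^(-x) - 5e^(-2x).


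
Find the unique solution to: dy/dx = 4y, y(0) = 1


General solution of y' = 4y is y = Ce^(4x).
Apply y(0) = 1: C = 1.
Particular solution: y = e^(4x).


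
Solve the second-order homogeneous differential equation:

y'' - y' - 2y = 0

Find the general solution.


Characteristic equation: r² - r - 2 = 0.
Factor: (r - 2)(r + 1) = 0 ⇒ r = 2, -1 (distinct real).
General solution: y = C₁e^(2x) + C₂e^(-x).


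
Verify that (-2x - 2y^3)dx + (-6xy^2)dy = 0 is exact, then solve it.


Check exactness: ∂M/∂y = -6y^2 and ∂N/∂x = -6y^2; equal, so the equation is exact.
Integrate M with respect to x (treating y as constant): ∫M dx = -x^2 - 2xy^3 + h(y).
Differentiate w.r.t. y and set equal to N: all terms match, so h'(y) = 0 and h is a constant absorbed into C.
General solution: -x^2 - 2xy^3 = C.


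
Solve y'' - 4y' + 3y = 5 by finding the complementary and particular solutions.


Characteristic roots of r² - 4r + 3 = 0 are 3, 1.
y_h = C₁e^(3x) + C₂e^(x).
Forcing exponent 0 is not a characteristic root; try y_p = A.
Substitute: A·(0 + (-4)·0 + (3)) = A·3 = 5, so A = 5/3.
General solution: y = C₁e^(3x) + C₂e^(x) + 5/3.


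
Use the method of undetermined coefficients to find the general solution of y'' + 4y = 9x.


Homogeneous: r² + 4 = 0 ⇒ r = ±2i, y_h = C₁cos(2x) + C₂sin(2x).
Polynomial forcing; try y_p = Ax + B. Then y_p'' + 4 y_p = 4(Ax + B) = 9x, so B = 0 and A = 9/4.
General solution: y = C₁cos(2x) + C₂sin(2x) + (9/4)x.


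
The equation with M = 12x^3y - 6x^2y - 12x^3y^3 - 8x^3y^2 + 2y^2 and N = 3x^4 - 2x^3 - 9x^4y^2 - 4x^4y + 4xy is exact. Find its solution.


Check exactness: ∂M/∂y = 12x^3 - 6x^2 - 36x^3y^2 - 16x^3y + 4y and ∂N/∂x = 12x^3 - 6x^2 - 36x^3y^2 - 16x^3y + 4y; equal, so the equation is exact.
Integrate M with respect to x (treating y as constant): ∫M dx = 3x^4y - 2x^3y - 3x^4y^3 - 2x^4y^2 + 2xy^2 + h(y).
Differentiate w.r.t. y and set equal to N: all terms match, so h'(y) = 0 and h is a constant absorbed into C.
General solution: 3x^4y - 2x^3y - 3x^4y^3 - 2x^4y^2 + 2xy^2 = C.


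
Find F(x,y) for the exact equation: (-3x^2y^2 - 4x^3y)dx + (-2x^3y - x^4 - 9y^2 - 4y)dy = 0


Check exactness: ∂M/∂y = -6x^2y - 4x^3 and ∂N/∂x = -6x^2y - 4x^3; equal, so the equation is exact.
Integrate M with respect to x (treating y as constant): ∫M dx = -x^3y^2 - x^4y + h(y).
Differentiate w.r.t. y and set equal to N: the x-dependent terms already match, leaving h'(y) = -9y^2 - 4y. Integrate: h(y) = -3y^3 - 2y^2.
So F(x,y) = -x^3y^2 - x^4y - 3y^3 - 2y^2.
General solution: -x^3y^2 - x^4y - 3y^3 - 2y^2 = C.


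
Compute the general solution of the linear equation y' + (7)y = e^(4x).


P(x) = 7 ⇒ μ = e^(7x).
(μ y)' = e^(11x) ⇒ μ y = e^(11x)/11 + C.
Divide by μ: y = (1/11)e^(4x) + Ce^(-7x).


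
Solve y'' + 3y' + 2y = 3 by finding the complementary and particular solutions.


Characteristic roots of r² + 3r + 2 = 0 are -2, -1.
y_h = C₁e^(-2x) + C₂e^(-x).
Constant forcing; try y_p = A. Then 2A = 3 ⇒ A = 3/2.
General solution: y = C₁e^(-2x) + C₂e^(-x) + 3/2.


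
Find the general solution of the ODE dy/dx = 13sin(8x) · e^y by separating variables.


Separate: e^(-y) dy = 13sin(8x) dx.
Integrate: -e^(-y) = -(13/8)cos(8x) + C₀.
Rearrange: e^(-y) = (13/8)cos(8x) + C.


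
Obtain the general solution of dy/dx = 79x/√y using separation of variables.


Separate: √y dy = 79x dx.
Integrate: (2/3)y^(3/2) = (79/2)x² + C.


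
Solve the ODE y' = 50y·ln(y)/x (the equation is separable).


Separate: dy/[y ln(y)] = 50 dx/x.
Substitute u = ln(y): du/u = 50 dx/x.
Integrate: ln|ln(y)| = 50ln|x| + C₀, hence ln(y) = C·x^50.


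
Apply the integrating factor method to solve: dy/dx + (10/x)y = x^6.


P(x) = 10/x ⇒ μ = x^10.
(x^10 y)' = x^16 ⇒ x^10 y = x^17/(17) + C.
Solve for y: y = (1/17)x^7 + C/x^10.


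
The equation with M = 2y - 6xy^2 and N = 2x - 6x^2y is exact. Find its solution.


Check exactness: ∂M/∂y = 2 - 12xy and ∂N/∂x = 2 - 12xy; equal, so the equation is exact.
Integrate M with respect to x (treating y as constant): ∫M dx = 2xy - 3x^2y^2 + h(y).
Differentiate w.r.t. y and set equal to N: all terms match, so h'(y) = 0 and h is a constant absorbed into C.
General solution: 2xy - 3x^2y^2 = C.


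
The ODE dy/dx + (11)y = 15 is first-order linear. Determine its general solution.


P(x) = 11, Q(x) = 15; integrating factor μ = e^(11x).
(μ y)' = 15e^(11x) ⇒ μ y = (15/11)e^(11x) + C.
Divide by μ: y = 15/11 + Ce^(-11x).


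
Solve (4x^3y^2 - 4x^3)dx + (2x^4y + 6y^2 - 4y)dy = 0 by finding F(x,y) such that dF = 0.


Check exactness: ∂M/∂y = 8x^3y and ∂N/∂x = 8x^3y; equal, so the equation is exact.
Integrate M with respect to x (treating y as constant): ∫M dx = x^4y^2 - x^4 + h(y).
Differentiate w.r.t. y and set equal to N: the x-dependent terms already match, leaving h'(y) = 6y^2 - 4y. Integrate: h(y) = 2y^3 - 2y^2.
So F(x,y) = x^4y^2 - x^4 + 2y^3 - 2y^2.
General solution: x^4y^2 - x^4 + 2y^3 - 2y^2 = C.


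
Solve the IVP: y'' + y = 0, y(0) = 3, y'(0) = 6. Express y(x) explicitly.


Characteristic roots of r² + 1 = 0 are ±1i, so y = C₁cos(x) + C₂sin(x).
Apply y(0) = 3: C₁ = 3. Differentiate and apply y'(0) = 6: 1·C₂ = 6, so C₂ = 6.
Particular solution: y = 3cos(x) + 6sin(x).


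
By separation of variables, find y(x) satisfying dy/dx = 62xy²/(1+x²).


Separate: dy/y² = 62x/(1+x²) dx.
Integrate LHS: ∫ dy/y² = -1/y.
Integrate RHS via u = 1+x²: 31ln(1+x²) + C.
Result: -1/y = 31ln(1+x²) + C.


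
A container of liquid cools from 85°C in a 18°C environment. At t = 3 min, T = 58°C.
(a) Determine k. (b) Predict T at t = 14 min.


Newton's law: T(t) = T_a + (T₀ - T_a)e^(-kt).
(a) Use T(3) = 58: (58 - 18)/(85 - 18) = e^(-k·3), so k = -ln(0.597)/3 ≈ 0.1719.
(b) Apply k to t = 14: T(14) = 18 + (67)e^(-2.407) ≈ 24.0°C.


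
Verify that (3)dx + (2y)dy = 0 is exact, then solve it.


Check exactness: ∂M/∂y = 0 and ∂N/∂x = 0; equal, so the equation is exact.
Integrate M with respect to x (treating y as constant): ∫M dx = 3x + h(y).
Differentiate w.r.t. y and set equal to N: the x-dependent terms already match, leaving h'(y) = 2y. Integrate: h(y) = y^2.
So F(x,y) = y^2 + 3x.
General solution: y^2 + 3x = C.


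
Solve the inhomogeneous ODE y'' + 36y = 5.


Homogeneous part: r² + 36 = 0 ⇒ r = ±6i, so y_h = C₁cos(6x) + C₂sin(6x).
Try constant y_p = A; plug in: 36A = 5 ⇒ A = 5/36.
General solution: y = C₁cos(6x) + C₂sin(6x) + 5/36.


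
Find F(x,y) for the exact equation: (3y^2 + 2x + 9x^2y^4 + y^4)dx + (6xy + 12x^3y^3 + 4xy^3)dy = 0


Check exactness: ∂M/∂y = 6y + 36x^2y^3 + 4y^3 and ∂N/∂x = 6y + 36x^2y^3 + 4y^3; equal, so the equation is exact.
Integrate M with respect to x (treating y as constant): ∫M dx = 3xy^2 + x^2 + 3x^3y^4 + xy^4 + h(y).
Differentiate w.r.t. y and set equal to N: all terms match, so h'(y) = 0 and h is a constant absorbed into C.
General solution: 3xy^2 + x^2 + 3x^3y^4 + xy^4 = C.


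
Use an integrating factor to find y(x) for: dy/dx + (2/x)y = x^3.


P(x) = 2/x ⇒ μ = x^2.
(x^2 y)' = x^2·x^3 = x^5.
Integrate: x^2 y = x^6/(6) + C.
Solve for y: y = (1/6)x^4 + C/x^2.


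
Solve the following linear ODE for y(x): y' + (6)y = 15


P(x) = 6, Q(x) = 15; integrating factor μ = e^(6x).
(μ y)' = 15e^(6x) ⇒ μ y = (5/2)e^(6x) + C.
Divide by μ: y = 5/2 + Ce^(-6x).


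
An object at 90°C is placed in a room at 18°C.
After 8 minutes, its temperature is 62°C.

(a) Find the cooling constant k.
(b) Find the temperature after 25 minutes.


Newton's law: T(t) = T_a + (T₀ - T_a)e^(-kt).
(a) Use T(8) = 62: (62 - 18)/(90 - 18) = e^(-k·8), so k = -ln(0.611)/8 ≈ 0.0616.
(b) Apply k to t = 25: T(25) = 18 + (72)e^(-1.539) ≈ 33.5°C.


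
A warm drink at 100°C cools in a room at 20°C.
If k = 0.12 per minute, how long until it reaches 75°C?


From T(t) = T_a + (T₀ - T_a)e^(-kt), set T(t) = 75:
(75 - 20) / (100 - 20) = e^(-0.12t), so t = -ln(0.688)/0.12 ≈ 3.1 minutes.


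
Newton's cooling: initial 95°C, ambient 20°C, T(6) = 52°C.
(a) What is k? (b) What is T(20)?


Newton's law: T(t) = T_a + (T₀ - T_a)e^(-kt).
(a) Use T(6) = 52: (52 - 20)/(95 - 20) = e^(-k·6), so k = -ln(0.427)/6 ≈ 0.1420.
(b) Apply k to t = 20: T(20) = 20 + (75)e^(-2.839) ≈ 24.4°C.


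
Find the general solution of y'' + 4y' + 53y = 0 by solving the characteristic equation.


Characteristic equation: r² + 4r + 53 = 0.
Discriminant is negative; roots r = -2 ± 7i (complex conjugate pair).
General solution uses e^(α x)(C₁ cos(β x) + C₂ sin(β x)): y = e^(-2x)(C₁cos(7x) + C₂sin(7x)).


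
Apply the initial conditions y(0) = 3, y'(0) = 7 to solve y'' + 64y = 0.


Characteristic roots of r² + 64 = 0 are ±8i, so y = C₁cos(8x) + C₂sin(8x).
Apply y(0) = 3: C₁ = 3. Differentiate and apply y'(0) = 7: 8·C₂ = 7, so C₂ = 7/8.
Particular solution: y = 3cos(8x) + (7/8)sin(8x).


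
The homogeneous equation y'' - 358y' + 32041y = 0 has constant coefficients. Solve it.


Characteristic equation: r² - 358r + 32041 = 0, i.e. (r - 179)² = 0.
Repeated root r = 179; include an x factor for the second linearly independent solution.
General solution: y = (C₁ + C₂x)e^(179x).


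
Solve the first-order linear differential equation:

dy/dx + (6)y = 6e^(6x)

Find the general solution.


P(x) = 6 ⇒ μ = e^(6x).
(μ y)' = 6e^(12x) ⇒ μ y = (6/12)e^(12x) + C.
Divide by μ: y = (1/2)e^(6x) + Ce^(-6x).


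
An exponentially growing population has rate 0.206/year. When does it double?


Exponential growth: P(t) = P₀ e^(0.206t). Set P(t)/P₀ = 2: e^(0.206t) = 2.
Solve: t = ln(2)/0.206 ≈ 3.36 years.


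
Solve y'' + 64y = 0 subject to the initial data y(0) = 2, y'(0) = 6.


Characteristic roots of r² + 64 = 0 are ±8i, so y = C₁cos(8x) + C₂sin(8x).
Apply y(0) = 2: C₁ = 2. Differentiate and apply y'(0) = 6: 8·C₂ = 6, so C₂ = 3/4.
Particular solution: y = 2cos(8x) + (3/4)sin(8x).


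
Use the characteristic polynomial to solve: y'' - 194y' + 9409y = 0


Characteristic equation: r² - 194r + 9409 = 0, i.e. (r - 97)² = 0.
Repeated root r = 97; include an x factor for the second linearly independent solution.
General solution: y = (C₁ + C₂x)e^(97x).
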